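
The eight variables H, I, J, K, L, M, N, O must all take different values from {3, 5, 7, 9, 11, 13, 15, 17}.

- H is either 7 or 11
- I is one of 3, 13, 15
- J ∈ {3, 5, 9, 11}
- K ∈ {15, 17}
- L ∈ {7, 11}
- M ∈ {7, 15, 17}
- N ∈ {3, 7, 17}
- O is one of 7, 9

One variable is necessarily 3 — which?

N

Among the 8 variables, 5 fits only J (and all 8 values in {3, 5, 7, 9, 11, 13, 15, 17} must be used), so J = 5.
The 7 still-open variables draw from only 7 values {3, 7, 9, 11, 13, 15, 17}, so each is used; only O can be 9, hence O = 9.
The 6 still-open variables draw from only 6 values {3, 7, 11, 13, 15, 17}, so each is used; only I can be 13, hence I = 13.
Among the 5 still-open variables, 3 fits only N (and all 5 values in {3, 7, 11, 15, 17} must be used), so N = 3.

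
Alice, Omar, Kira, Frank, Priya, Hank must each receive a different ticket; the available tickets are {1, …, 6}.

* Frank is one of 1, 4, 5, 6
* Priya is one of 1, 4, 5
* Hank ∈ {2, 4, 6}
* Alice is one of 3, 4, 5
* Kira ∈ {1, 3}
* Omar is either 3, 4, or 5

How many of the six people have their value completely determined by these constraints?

The 6 variables draw from only 6 values {1, 2, 3, 4, 5, 6}, so each is used; only Hank can be 2, hence Hank = 2.
The 5 still-open variables together cover exactly {1, 3, 4, 5, 6} — 5 values for 5 variables — and 6 appears only in Frank's list, so Frank = 6.
Determined: Frank=6, Hank=2. The other people each still have more than one consistent value. That makes 2.

2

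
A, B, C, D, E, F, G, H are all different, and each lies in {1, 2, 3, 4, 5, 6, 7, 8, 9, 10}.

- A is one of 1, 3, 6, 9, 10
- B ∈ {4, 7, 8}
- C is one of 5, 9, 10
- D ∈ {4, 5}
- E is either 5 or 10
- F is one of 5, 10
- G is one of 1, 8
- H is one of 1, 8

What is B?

The 2 variables E and F are confined to {5, 10}, which locks those values in; drop them from A, C, D.
C must be 9 (only option left). Remove 9 from A.
D must be 4 (only option left). So B can't be 4.
G and H between them cover only {1, 8} — a naked pair. Remove those values from A, B.
So B = 7.

7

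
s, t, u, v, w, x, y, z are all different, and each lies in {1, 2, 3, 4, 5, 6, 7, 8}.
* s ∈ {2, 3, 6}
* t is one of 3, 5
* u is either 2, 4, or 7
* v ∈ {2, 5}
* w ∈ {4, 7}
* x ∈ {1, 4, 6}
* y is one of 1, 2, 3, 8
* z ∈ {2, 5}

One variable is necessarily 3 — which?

The 8 variables draw from only 8 values {1, 2, 3, 4, 5, 6, 7, 8}, so each is used; only y can be 8, hence y = 8.
The 7 still-open variables draw from only 7 values {1, 2, 3, 4, 5, 6, 7}, so each is used; only x can be 1, hence x = 1.
The 6 still-open variables together cover exactly {2, 3, 4, 5, 6, 7} — 6 values for 6 variables — and 6 appears only in s's list, so s = 6.
Among the 5 still-open variables, 3 fits only t (and all 5 values in {2, 3, 4, 5, 7} must be used), so t = 3.

t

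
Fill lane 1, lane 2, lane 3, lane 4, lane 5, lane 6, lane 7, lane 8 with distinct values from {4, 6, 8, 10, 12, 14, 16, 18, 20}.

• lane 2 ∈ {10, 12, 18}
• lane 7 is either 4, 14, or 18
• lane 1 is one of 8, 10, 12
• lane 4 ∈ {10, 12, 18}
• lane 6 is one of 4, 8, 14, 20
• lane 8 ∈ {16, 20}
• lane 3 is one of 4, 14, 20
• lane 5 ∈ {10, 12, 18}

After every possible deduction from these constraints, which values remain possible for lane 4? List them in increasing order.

The 8 variables draw from only 8 values {4, 8, 10, 12, 14, 16, 18, 20}, so each is used; only lane 8 can be 16, hence lane 8 = 16.
lane 2, lane 4, lane 5 between them cover only {10, 12, 18} — a naked triple. Remove those values from lane 1, lane 7.
lane 1 has just one choice, so lane 1 = 8. Strike 8 from lane 6.
No further eliminations apply; lane 4 can still be any of 10, 12, 18.

10, 12, 18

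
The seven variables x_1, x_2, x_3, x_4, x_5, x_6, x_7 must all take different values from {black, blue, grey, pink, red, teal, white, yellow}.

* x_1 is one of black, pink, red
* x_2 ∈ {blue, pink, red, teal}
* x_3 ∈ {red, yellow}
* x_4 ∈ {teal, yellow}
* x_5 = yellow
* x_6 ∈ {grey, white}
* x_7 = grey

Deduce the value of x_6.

white

x_5 must be yellow (only option left). Remove yellow from x_3, x_4.
x_7's domain is down to {grey}, so x_7 = grey. So x_6 can't be grey.
So x_6 = white.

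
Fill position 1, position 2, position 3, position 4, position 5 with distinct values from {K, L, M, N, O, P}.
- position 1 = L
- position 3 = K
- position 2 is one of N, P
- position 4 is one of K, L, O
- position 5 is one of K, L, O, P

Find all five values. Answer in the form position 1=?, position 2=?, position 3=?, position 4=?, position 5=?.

position 1 has just one choice, so position 1 = L. Eliminate L elsewhere: position 4, position 5.
That leaves position 3 = K. Eliminate K elsewhere: position 4, position 5.
position 4 must be O (only option left). So position 5 can't be O.
position 5 has just one choice, so position 5 = P. Remove P from position 2.
That leaves position 2 = N.

position 1=L, position 2=N, position 3=K, position 4=O, position 5=P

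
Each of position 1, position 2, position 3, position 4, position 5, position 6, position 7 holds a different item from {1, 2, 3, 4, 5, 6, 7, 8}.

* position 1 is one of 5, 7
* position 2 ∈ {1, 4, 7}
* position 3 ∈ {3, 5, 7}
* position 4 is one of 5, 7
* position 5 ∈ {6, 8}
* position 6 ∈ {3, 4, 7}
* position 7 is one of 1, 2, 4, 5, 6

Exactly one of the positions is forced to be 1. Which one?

position 2

The 2 variables position 1 and position 4 are confined to {5, 7}, which locks those values in; drop them from position 2, position 3, position 6, position 7.
position 3's domain is down to {3}, so position 3 = 3. Remove 3 from position 6.
position 6 must be 4 (only option left). Eliminate 4 elsewhere: position 2, position 7.
So 1 goes to position 2.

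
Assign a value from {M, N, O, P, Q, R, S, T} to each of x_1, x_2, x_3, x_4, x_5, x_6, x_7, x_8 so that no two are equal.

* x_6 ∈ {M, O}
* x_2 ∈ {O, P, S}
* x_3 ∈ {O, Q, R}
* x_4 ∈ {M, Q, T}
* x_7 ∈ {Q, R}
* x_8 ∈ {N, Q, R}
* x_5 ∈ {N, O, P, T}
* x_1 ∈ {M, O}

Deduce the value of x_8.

N

Among the 8 variables, S fits only x_2 (and all 8 values in {M, N, O, P, Q, R, S, T} must be used), so x_2 = S.
Among the 7 still-open variables, P fits only x_5 (and all 7 values in {M, N, O, P, Q, R, T} must be used), so x_5 = P.
Among the 6 still-open variables, N fits only x_8 (and all 6 values in {M, N, O, Q, R, T} must be used), so x_8 = N.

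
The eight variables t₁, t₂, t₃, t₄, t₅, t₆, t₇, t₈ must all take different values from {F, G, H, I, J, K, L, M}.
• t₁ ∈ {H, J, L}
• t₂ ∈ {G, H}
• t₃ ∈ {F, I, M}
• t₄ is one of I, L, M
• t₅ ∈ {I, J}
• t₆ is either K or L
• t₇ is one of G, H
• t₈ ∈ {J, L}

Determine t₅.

The 8 variables draw from only 8 values {F, G, H, I, J, K, L, M}, so each is used; only t₃ can be F, hence t₃ = F.
The 7 still-open variables together cover exactly {G, H, I, J, K, L, M} — 7 values for 7 variables — and K appears only in t₆'s list, so t₆ = K.
Among the 6 still-open variables, M fits only t₄ (and all 6 values in {G, H, I, J, L, M} must be used), so t₄ = M.
The 5 still-open variables together cover exactly {G, H, I, J, L} — 5 values for 5 variables — and I appears only in t₅'s list, so t₅ = I.

I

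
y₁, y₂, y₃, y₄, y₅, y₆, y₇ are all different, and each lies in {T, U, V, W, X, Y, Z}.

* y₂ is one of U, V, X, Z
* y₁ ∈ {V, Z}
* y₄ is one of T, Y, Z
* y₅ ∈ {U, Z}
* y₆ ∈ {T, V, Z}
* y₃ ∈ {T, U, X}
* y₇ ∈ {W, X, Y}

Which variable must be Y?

y₄

Among the 7 variables, W fits only y₇ (and all 7 values in {T, U, V, W, X, Y, Z} must be used), so y₇ = W.
The 6 still-open variables draw from only 6 values {T, U, V, X, Y, Z}, so each is used; only y₄ can be Y, hence y₄ = Y.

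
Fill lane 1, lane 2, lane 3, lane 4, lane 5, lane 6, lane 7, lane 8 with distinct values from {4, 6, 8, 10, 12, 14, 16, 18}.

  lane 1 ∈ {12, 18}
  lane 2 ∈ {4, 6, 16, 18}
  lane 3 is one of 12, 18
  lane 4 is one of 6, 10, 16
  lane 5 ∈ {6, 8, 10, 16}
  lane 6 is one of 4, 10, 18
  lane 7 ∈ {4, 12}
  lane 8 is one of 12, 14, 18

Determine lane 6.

Among the 8 variables, 8 fits only lane 5 (and all 8 values in {4, 6, 8, 10, 12, 14, 16, 18} must be used), so lane 5 = 8.
Among the 7 still-open variables, 14 fits only lane 8 (and all 7 values in {4, 6, 10, 12, 14, 16, 18} must be used), so lane 8 = 14.
lane 1 and lane 3 share exactly the 2 values {12, 18}; by pigeonhole those values go to them, so strike 12, 18 from lane 2, lane 6, lane 7.
That leaves lane 7 = 4. Remove 4 from lane 2, lane 6.
So lane 6 = 10.

10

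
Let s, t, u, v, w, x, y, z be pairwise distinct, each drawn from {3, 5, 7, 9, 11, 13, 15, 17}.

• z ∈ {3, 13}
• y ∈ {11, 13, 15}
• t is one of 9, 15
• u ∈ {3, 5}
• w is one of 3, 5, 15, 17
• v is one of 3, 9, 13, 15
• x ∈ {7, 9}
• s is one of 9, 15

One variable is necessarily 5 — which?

The 8 variables together cover exactly {3, 5, 7, 9, 11, 13, 15, 17} — 8 values for 8 variables — and 7 appears only in x's list, so x = 7.
Among the 7 still-open variables, 11 fits only y (and all 7 values in {3, 5, 9, 11, 13, 15, 17} must be used), so y = 11.
Among the 6 still-open variables, 17 fits only w (and all 6 values in {3, 5, 9, 13, 15, 17} must be used), so w = 17.
Among the 5 still-open variables, 5 fits only u (and all 5 values in {3, 5, 9, 13, 15} must be used), so u = 5.

u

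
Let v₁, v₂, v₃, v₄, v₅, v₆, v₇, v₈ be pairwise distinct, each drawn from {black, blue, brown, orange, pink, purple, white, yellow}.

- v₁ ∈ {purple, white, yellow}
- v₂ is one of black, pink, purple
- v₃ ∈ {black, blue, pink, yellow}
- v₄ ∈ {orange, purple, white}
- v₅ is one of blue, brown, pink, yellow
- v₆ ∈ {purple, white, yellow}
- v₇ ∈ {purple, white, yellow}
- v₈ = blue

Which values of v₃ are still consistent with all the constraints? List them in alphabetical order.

v₈'s domain is down to {blue}, so v₈ = blue. So v₃, v₅ can't be blue.
The 7 still-open variables together cover exactly {black, brown, orange, pink, purple, white, yellow} — 7 values for 7 variables — and brown appears only in v₅'s list, so v₅ = brown.
The 6 still-open variables draw from only 6 values {black, orange, pink, purple, white, yellow}, so each is used; only v₄ can be orange, hence v₄ = orange.
v₁, v₆, v₇ between them cover only {purple, white, yellow} — a naked triple. Remove those values from v₂, v₃.
No further eliminations apply; v₃ can still be any of black, pink.

black, pink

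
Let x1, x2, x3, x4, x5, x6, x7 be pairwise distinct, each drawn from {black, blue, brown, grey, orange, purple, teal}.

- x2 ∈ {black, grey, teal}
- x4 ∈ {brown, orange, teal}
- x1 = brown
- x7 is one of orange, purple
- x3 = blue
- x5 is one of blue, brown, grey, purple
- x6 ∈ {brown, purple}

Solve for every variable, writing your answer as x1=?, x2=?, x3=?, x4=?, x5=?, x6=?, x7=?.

x1=brown, x2=black, x3=blue, x4=teal, x5=grey, x6=purple, x7=orange

x1 must be brown (only option left). Eliminate brown elsewhere: x4, x5, x6.
That leaves x3 = blue. So x5 can't be blue.
That leaves x6 = purple. Strike purple from x5, x7.
x7's domain is down to {orange}, so x7 = orange. Strike orange from x4.
x4's domain is down to {teal}, so x4 = teal. Eliminate teal elsewhere: x2.
x5 must be grey (only option left). So x2 can't be grey.
x2 must be black (only option left).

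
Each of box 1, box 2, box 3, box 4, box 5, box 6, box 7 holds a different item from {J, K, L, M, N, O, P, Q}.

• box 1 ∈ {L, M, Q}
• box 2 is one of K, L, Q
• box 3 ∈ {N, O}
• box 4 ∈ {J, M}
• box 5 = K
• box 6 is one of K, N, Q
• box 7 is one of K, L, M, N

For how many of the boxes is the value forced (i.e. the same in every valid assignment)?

box 5 must be K (only option left). So box 2, box 6, box 7 can't be K.
The 6 still-open variables together cover exactly {J, L, M, N, O, Q} — 6 values for 6 variables — and J appears only in box 4's list, so box 4 = J.
Among the 5 still-open variables, O fits only box 3 (and all 5 values in {L, M, N, O, Q} must be used), so box 3 = O.
Determined: box 3=O, box 4=J, box 5=K. The other boxes each still have more than one consistent value. That makes 3.

3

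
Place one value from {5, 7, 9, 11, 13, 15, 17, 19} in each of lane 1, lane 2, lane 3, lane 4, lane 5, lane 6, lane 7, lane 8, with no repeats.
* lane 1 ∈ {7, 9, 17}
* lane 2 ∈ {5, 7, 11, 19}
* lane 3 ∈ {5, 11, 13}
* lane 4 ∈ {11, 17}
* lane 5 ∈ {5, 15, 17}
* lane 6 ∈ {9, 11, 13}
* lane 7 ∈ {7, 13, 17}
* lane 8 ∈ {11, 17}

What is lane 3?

The 8 variables together cover exactly {5, 7, 9, 11, 13, 15, 17, 19} — 8 values for 8 variables — and 15 appears only in lane 5's list, so lane 5 = 15.
The 7 still-open variables together cover exactly {5, 7, 9, 11, 13, 17, 19} — 7 values for 7 variables — and 19 appears only in lane 2's list, so lane 2 = 19.
Among the 6 still-open variables, 5 fits only lane 3 (and all 6 values in {5, 7, 9, 11, 13, 17} must be used), so lane 3 = 5.

5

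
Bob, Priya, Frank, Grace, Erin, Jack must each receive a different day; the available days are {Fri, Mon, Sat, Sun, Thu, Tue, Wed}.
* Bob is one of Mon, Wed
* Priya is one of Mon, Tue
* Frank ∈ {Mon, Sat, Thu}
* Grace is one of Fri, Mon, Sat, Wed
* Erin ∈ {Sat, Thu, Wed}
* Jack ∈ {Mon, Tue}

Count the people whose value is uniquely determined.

2

Among the 6 variables, Fri fits only Grace (and all 6 values in {Fri, Mon, Sat, Thu, Tue, Wed} must be used), so Grace = Fri.
Priya and Jack share exactly the 2 values {Mon, Tue}; by pigeonhole those values go to them, so strike Mon, Tue from Bob, Frank.
That leaves Bob = Wed. Strike Wed from Erin.
Determined: Bob=Wed, Grace=Fri. The other people each still have more than one consistent value. That makes 2.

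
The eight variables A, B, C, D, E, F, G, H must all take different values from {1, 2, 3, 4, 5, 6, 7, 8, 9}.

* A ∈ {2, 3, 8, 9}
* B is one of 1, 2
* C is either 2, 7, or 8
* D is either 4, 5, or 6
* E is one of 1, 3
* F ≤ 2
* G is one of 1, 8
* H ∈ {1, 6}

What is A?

9

B and F between them cover only {1, 2} — a naked pair. Remove those values from A, C, E, G, H.
E's domain is down to {3}, so E = 3. Strike 3 from A.
G must be 8 (only option left). Remove 8 from A, C.
So A = 9.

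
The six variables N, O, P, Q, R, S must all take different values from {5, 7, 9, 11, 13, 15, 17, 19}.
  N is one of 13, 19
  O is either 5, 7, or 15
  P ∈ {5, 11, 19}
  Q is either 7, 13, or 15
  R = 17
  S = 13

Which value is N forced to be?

19

R must be 17 (only option left).
That leaves S = 13. Strike 13 from N, Q.
So N = 19.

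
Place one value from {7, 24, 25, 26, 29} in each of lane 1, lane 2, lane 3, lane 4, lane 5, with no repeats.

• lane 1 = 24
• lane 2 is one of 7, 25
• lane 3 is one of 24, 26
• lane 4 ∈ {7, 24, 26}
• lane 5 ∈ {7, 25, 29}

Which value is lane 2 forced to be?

25

lane 1 has just one choice, so lane 1 = 24. Eliminate 24 elsewhere: lane 3, lane 4.
lane 3 must be 26 (only option left). Strike 26 from lane 4.
That leaves lane 4 = 7. So lane 2, lane 5 can't be 7.
So lane 2 = 25.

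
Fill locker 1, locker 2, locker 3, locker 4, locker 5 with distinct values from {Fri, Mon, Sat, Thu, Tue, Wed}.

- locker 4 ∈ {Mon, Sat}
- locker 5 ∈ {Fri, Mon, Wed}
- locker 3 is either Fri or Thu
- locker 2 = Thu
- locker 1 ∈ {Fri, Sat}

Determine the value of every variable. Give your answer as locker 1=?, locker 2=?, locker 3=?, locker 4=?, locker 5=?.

locker 2 has just one choice, so locker 2 = Thu. So locker 3 can't be Thu.
locker 3's domain is down to {Fri}, so locker 3 = Fri. Eliminate Fri elsewhere: locker 1, locker 5.
locker 1 must be Sat (only option left). Strike Sat from locker 4.
locker 4's domain is down to {Mon}, so locker 4 = Mon. Strike Mon from locker 5.
locker 5's domain is down to {Wed}, so locker 5 = Wed.

locker 1=Sat, locker 2=Thu, locker 3=Fri, locker 4=Mon, locker 5=Wed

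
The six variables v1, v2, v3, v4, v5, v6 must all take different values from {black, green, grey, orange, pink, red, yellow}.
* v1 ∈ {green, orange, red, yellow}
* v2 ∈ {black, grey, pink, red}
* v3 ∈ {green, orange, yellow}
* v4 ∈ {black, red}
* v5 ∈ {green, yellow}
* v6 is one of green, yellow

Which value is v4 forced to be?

The 2 variables v5 and v6 are confined to {green, yellow}, which locks those values in; drop them from v1, v3.
v3 must be orange (only option left). Eliminate orange elsewhere: v1.
v1 has just one choice, so v1 = red. So v2, v4 can't be red.
So v4 = black.

black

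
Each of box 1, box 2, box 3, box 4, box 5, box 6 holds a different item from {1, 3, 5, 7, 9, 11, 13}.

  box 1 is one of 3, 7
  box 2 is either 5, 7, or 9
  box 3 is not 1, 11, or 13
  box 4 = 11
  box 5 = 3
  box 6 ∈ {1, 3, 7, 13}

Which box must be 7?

box 1

box 4's domain is down to {11}, so box 4 = 11.
box 5 must be 3 (only option left). Eliminate 3 elsewhere: box 1, box 3, box 6.
So 7 goes to box 1.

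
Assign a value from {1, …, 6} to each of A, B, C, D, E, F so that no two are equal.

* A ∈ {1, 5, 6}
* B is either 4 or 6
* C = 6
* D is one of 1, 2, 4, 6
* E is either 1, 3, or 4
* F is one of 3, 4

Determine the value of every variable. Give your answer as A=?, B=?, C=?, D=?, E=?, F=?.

A=5, B=4, C=6, D=2, E=1, F=3

C's domain is down to {6}, so C = 6. Strike 6 from A, B, D.
That leaves B = 4. Eliminate 4 elsewhere: D, E, F.
That leaves F = 3. Remove 3 from E.
E must be 1 (only option left). So A, D can't be 1.
A's domain is down to {5}, so A = 5.
D must be 2 (only option left).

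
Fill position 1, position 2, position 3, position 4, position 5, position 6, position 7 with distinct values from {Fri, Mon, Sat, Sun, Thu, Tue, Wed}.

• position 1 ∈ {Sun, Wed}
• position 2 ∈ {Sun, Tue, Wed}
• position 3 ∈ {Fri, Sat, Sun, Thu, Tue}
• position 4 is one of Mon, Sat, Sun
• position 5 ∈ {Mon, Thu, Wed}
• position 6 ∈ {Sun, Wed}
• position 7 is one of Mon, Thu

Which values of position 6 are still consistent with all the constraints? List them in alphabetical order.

Sun, Wed

The 7 variables together cover exactly {Fri, Mon, Sat, Sun, Thu, Tue, Wed} — 7 values for 7 variables — and Fri appears only in position 3's list, so position 3 = Fri.
The 6 still-open variables draw from only 6 values {Mon, Sat, Sun, Thu, Tue, Wed}, so each is used; only position 4 can be Sat, hence position 4 = Sat.
The 5 still-open variables draw from only 5 values {Mon, Sun, Thu, Tue, Wed}, so each is used; only position 2 can be Tue, hence position 2 = Tue.
position 1 and position 6 share exactly the 2 values {Sun, Wed}; by pigeonhole those values go to them, so strike Sun, Wed from position 5.
No further eliminations apply; position 6 can still be any of Sun, Wed.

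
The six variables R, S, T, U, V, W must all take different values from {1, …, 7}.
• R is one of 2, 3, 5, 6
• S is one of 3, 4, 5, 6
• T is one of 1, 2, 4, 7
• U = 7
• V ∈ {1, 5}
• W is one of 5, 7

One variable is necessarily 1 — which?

V

U must be 7 (only option left). Eliminate 7 elsewhere: T, W.
W has just one choice, so W = 5. So R, S, V can't be 5.
So 1 goes to V.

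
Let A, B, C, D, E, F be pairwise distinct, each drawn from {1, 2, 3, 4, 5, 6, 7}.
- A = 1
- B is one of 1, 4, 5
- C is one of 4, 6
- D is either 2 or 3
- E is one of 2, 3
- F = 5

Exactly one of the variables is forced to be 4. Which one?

A's domain is down to {1}, so A = 1. Eliminate 1 elsewhere: B.
F has just one choice, so F = 5. Remove 5 from B.
So 4 goes to B.

B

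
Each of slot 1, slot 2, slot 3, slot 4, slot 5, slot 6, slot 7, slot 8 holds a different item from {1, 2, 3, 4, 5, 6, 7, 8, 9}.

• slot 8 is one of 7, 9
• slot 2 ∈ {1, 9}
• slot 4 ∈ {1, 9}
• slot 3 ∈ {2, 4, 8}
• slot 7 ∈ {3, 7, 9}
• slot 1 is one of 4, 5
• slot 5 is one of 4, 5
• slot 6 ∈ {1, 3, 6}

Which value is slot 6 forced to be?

6

The 2 variables slot 1 and slot 5 are confined to {4, 5}, which locks those values in; drop them from slot 3.
slot 2 and slot 4 share exactly the 2 values {1, 9}; by pigeonhole those values go to them, so strike 1, 9 from slot 6, slot 7, slot 8.
slot 8 has just one choice, so slot 8 = 7. Strike 7 from slot 7.
slot 7's domain is down to {3}, so slot 7 = 3. So slot 6 can't be 3.
So slot 6 = 6.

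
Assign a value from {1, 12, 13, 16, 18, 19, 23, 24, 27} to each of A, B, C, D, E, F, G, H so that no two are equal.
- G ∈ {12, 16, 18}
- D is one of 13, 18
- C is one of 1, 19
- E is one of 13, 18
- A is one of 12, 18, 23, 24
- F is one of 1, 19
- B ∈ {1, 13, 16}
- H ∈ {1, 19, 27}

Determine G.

12

C and F between them cover only {1, 19} — a naked pair. Remove those values from B, H.
That leaves H = 27.
D and E share exactly the 2 values {13, 18}; by pigeonhole those values go to them, so strike 13, 18 from A, B, G.
That leaves B = 16. So G can't be 16.
So G = 12.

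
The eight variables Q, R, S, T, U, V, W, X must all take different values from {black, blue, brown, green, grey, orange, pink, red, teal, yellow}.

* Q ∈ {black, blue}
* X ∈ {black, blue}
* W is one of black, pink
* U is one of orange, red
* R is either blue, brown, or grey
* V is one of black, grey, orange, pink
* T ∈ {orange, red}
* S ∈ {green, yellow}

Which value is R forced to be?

Q and X between them cover only {black, blue} — a naked pair. Remove those values from R, V, W.
W must be pink (only option left). Eliminate pink elsewhere: V.
T and U share exactly the 2 values {orange, red}; by pigeonhole those values go to them, so strike orange, red from V.
V must be grey (only option left). Remove grey from R.
So R = brown.

brown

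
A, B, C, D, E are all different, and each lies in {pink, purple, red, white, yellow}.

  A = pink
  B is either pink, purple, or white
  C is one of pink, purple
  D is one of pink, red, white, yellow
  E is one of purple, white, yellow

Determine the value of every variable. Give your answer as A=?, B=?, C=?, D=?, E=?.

A=pink, B=white, C=purple, D=red, E=yellow

A must be pink (only option left). So B, C, D can't be pink.
C has just one choice, so C = purple. Eliminate purple elsewhere: B, E.
B has just one choice, so B = white. Strike white from D, E.
E's domain is down to {yellow}, so E = yellow. Eliminate yellow elsewhere: D.
D's domain is down to {red}, so D = red.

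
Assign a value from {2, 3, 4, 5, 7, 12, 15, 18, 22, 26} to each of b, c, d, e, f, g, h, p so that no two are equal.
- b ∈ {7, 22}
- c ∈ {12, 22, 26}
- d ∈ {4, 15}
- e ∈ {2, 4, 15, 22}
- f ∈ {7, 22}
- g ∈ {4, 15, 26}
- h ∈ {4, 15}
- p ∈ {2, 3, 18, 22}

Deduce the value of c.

12

b and f share exactly the 2 values {7, 22}; by pigeonhole those values go to them, so strike 7, 22 from c, e, p.
The 2 variables d and h are confined to {4, 15}, which locks those values in; drop them from e, g.
e's domain is down to {2}, so e = 2. Eliminate 2 elsewhere: p.
That leaves g = 26. Eliminate 26 elsewhere: c.
So c = 12.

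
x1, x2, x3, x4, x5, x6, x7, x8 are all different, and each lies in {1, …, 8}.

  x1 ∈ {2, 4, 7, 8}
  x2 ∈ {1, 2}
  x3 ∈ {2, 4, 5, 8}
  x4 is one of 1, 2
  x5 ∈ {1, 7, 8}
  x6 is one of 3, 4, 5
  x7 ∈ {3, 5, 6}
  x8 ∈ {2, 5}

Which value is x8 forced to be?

The 8 variables draw from only 8 values {1, 2, 3, 4, 5, 6, 7, 8}, so each is used; only x7 can be 6, hence x7 = 6.
The 7 still-open variables draw from only 7 values {1, 2, 3, 4, 5, 7, 8}, so each is used; only x6 can be 3, hence x6 = 3.
The 2 variables x2 and x4 are confined to {1, 2}, which locks those values in; drop them from x1, x3, x5, x8.
So x8 = 5.

5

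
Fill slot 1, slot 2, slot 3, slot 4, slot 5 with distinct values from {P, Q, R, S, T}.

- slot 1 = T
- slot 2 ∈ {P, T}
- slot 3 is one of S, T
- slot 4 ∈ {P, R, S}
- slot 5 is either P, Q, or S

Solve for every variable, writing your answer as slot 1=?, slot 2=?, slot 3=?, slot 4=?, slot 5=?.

slot 1's domain is down to {T}, so slot 1 = T. Eliminate T elsewhere: slot 2, slot 3.
slot 2's domain is down to {P}, so slot 2 = P. Eliminate P elsewhere: slot 4, slot 5.
That leaves slot 3 = S. Strike S from slot 4, slot 5.
slot 4's domain is down to {R}, so slot 4 = R.
slot 5 must be Q (only option left).

slot 1=T, slot 2=P, slot 3=S, slot 4=R, slot 5=Q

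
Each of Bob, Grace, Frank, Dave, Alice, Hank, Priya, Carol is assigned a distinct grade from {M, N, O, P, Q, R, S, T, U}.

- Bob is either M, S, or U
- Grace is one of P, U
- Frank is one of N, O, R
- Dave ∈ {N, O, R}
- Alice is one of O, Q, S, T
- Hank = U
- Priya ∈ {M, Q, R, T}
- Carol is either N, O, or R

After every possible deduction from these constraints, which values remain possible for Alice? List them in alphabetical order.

Hank has just one choice, so Hank = U. Eliminate U elsewhere: Bob, Grace.
Grace's domain is down to {P}, so Grace = P.
The 3 variables Frank, Dave, Carol are confined to {N, O, R}, which locks those values in; drop them from Alice, Priya.
No further eliminations apply; Alice can still be any of Q, S, T.

Q, S, T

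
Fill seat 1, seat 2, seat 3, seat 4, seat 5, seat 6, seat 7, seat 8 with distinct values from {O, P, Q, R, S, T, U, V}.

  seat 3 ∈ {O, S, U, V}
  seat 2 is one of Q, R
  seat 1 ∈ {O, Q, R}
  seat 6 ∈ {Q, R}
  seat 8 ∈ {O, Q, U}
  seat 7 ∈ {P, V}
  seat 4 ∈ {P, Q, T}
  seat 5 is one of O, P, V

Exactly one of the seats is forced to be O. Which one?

The 8 variables together cover exactly {O, P, Q, R, S, T, U, V} — 8 values for 8 variables — and S appears only in seat 3's list, so seat 3 = S.
The 7 still-open variables together cover exactly {O, P, Q, R, T, U, V} — 7 values for 7 variables — and T appears only in seat 4's list, so seat 4 = T.
The 6 still-open variables together cover exactly {O, P, Q, R, U, V} — 6 values for 6 variables — and U appears only in seat 8's list, so seat 8 = U.
seat 2 and seat 6 share exactly the 2 values {Q, R}; by pigeonhole those values go to them, so strike Q, R from seat 1.
So O goes to seat 1.

seat 1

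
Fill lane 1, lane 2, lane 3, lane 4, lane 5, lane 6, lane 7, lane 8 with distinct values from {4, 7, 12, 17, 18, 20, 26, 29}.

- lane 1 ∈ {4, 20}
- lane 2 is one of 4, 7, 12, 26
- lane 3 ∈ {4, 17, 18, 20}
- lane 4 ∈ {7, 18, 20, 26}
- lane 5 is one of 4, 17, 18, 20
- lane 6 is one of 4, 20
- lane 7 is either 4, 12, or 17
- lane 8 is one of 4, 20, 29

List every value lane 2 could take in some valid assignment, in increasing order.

7, 26

The 8 variables draw from only 8 values {4, 7, 12, 17, 18, 20, 26, 29}, so each is used; only lane 8 can be 29, hence lane 8 = 29.
lane 1 and lane 6 between them cover only {4, 20} — a naked pair. Remove those values from lane 2, lane 3, lane 4, lane 5, lane 7.
lane 3 and lane 5 share exactly the 2 values {17, 18}; by pigeonhole those values go to them, so strike 17, 18 from lane 4, lane 7.
That leaves lane 7 = 12. Remove 12 from lane 2.
No further eliminations apply; lane 2 can still be any of 7, 26.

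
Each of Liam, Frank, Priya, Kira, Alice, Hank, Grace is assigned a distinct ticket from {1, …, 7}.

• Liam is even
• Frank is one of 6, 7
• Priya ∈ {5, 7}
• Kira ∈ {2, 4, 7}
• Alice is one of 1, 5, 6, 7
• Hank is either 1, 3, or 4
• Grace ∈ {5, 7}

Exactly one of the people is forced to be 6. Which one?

The 7 variables together cover exactly {1, 2, 3, 4, 5, 6, 7} — 7 values for 7 variables — and 3 appears only in Hank's list, so Hank = 3.
The 6 still-open variables draw from only 6 values {1, 2, 4, 5, 6, 7}, so each is used; only Alice can be 1, hence Alice = 1.
The 2 variables Priya and Grace are confined to {5, 7}, which locks those values in; drop them from Frank, Kira.
So 6 goes to Frank.

Frank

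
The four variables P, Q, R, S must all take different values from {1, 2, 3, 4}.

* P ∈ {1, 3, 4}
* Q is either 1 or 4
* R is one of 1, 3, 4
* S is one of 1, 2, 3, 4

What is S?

The 4 variables together cover exactly {1, 2, 3, 4} — 4 values for 4 variables — and 2 appears only in S's list, so S = 2.

2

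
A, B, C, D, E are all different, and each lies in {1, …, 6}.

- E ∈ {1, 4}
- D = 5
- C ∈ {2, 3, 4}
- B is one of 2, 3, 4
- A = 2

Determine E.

A has just one choice, so A = 2. Remove 2 from B, C.
D has just one choice, so D = 5.
Among the 3 still-open variables, 1 fits only E (and all 3 values in {1, 3, 4} must be used), so E = 1.

1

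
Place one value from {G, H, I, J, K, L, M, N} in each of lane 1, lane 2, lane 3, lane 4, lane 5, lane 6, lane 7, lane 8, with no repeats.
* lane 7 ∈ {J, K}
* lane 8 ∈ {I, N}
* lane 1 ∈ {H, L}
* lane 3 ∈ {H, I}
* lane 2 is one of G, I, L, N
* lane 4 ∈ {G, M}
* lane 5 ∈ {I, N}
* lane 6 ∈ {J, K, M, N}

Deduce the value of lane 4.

lane 5 and lane 8 share exactly the 2 values {I, N}; by pigeonhole those values go to them, so strike I, N from lane 2, lane 3, lane 6.
That leaves lane 3 = H. Remove H from lane 1.
lane 1 must be L (only option left). So lane 2 can't be L.
lane 2's domain is down to {G}, so lane 2 = G. So lane 4 can't be G.
So lane 4 = M.

M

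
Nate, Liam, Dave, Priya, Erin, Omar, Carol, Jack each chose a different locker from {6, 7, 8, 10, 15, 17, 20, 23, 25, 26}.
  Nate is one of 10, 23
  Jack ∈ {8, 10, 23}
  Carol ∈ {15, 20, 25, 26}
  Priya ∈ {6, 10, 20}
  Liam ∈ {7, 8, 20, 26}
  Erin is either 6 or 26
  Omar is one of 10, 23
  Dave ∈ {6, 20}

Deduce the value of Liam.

7

Nate and Omar share exactly the 2 values {10, 23}; by pigeonhole those values go to them, so strike 10, 23 from Priya, Jack.
Jack's domain is down to {8}, so Jack = 8. Eliminate 8 elsewhere: Liam.
Dave and Priya between them cover only {6, 20} — a naked pair. Remove those values from Liam, Erin, Carol.
That leaves Erin = 26. Strike 26 from Liam, Carol.
So Liam = 7.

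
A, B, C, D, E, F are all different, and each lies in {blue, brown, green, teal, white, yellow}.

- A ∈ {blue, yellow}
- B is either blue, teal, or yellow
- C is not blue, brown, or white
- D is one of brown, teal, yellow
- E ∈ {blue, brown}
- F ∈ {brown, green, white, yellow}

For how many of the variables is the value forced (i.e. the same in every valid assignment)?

2

The 6 variables together cover exactly {blue, brown, green, teal, white, yellow} — 6 values for 6 variables — and white appears only in F's list, so F = white.
Among the 5 still-open variables, green fits only C (and all 5 values in {blue, brown, green, teal, yellow} must be used), so C = green.
Determined: C=green, F=white. The other variables each still have more than one consistent value. That makes 2.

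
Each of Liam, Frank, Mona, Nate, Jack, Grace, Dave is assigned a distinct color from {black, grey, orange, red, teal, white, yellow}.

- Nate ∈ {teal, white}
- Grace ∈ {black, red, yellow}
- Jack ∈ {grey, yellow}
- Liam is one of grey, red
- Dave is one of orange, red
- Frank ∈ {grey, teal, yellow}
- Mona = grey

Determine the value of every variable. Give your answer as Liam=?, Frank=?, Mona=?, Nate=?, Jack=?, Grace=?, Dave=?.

Mona has just one choice, so Mona = grey. Strike grey from Liam, Frank, Jack.
Jack must be yellow (only option left). Eliminate yellow elsewhere: Frank, Grace.
That leaves Liam = red. So Grace, Dave can't be red.
Frank must be teal (only option left). Strike teal from Nate.
Nate has just one choice, so Nate = white.
Grace's domain is down to {black}, so Grace = black.
That leaves Dave = orange.

Liam=red, Frank=teal, Mona=grey, Nate=white, Jack=yellow, Grace=black, Dave=orange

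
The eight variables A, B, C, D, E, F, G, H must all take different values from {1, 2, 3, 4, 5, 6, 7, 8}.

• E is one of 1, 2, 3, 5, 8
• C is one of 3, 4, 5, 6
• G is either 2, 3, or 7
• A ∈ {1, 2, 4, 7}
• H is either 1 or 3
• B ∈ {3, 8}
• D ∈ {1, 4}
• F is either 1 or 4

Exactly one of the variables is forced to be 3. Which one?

H

Among the 8 variables, 6 fits only C (and all 8 values in {1, 2, 3, 4, 5, 6, 7, 8} must be used), so C = 6.
Among the 7 still-open variables, 5 fits only E (and all 7 values in {1, 2, 3, 4, 5, 7, 8} must be used), so E = 5.
Among the 6 still-open variables, 8 fits only B (and all 6 values in {1, 2, 3, 4, 7, 8} must be used), so B = 8.
The 2 variables D and F are confined to {1, 4}, which locks those values in; drop them from A, H.
So 3 goes to H.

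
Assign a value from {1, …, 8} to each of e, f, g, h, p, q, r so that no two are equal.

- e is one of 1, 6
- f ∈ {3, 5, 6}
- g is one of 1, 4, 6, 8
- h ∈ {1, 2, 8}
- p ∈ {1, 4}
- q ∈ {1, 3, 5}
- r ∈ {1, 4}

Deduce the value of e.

6

The 7 variables together cover exactly {1, 2, 3, 4, 5, 6, 8} — 7 values for 7 variables — and 2 appears only in h's list, so h = 2.
Among the 6 still-open variables, 8 fits only g (and all 6 values in {1, 3, 4, 5, 6, 8} must be used), so g = 8.
p and r between them cover only {1, 4} — a naked pair. Remove those values from e, q.
So e = 6.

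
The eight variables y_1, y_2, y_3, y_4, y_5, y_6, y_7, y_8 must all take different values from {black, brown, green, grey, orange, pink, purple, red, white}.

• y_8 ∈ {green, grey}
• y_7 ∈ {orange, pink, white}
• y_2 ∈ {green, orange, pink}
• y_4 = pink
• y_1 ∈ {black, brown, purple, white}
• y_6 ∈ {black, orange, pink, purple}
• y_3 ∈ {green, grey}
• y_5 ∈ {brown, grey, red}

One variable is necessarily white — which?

y_7

y_4 must be pink (only option left). Remove pink from y_2, y_6, y_7.
y_3 and y_8 share exactly the 2 values {green, grey}; by pigeonhole those values go to them, so strike green, grey from y_2, y_5.
y_2 has just one choice, so y_2 = orange. Remove orange from y_6, y_7.
So white goes to y_7.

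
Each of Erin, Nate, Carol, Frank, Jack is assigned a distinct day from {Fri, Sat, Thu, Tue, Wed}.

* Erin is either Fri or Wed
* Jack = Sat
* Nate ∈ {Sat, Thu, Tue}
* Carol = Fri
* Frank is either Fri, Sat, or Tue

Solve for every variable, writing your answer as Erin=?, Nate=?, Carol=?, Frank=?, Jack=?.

Carol has just one choice, so Carol = Fri. So Erin, Frank can't be Fri.
Jack's domain is down to {Sat}, so Jack = Sat. So Nate, Frank can't be Sat.
Erin must be Wed (only option left).
Frank's domain is down to {Tue}, so Frank = Tue. So Nate can't be Tue.
That leaves Nate = Thu.

Erin=Wed, Nate=Thu, Carol=Fri, Frank=Tue, Jack=Sat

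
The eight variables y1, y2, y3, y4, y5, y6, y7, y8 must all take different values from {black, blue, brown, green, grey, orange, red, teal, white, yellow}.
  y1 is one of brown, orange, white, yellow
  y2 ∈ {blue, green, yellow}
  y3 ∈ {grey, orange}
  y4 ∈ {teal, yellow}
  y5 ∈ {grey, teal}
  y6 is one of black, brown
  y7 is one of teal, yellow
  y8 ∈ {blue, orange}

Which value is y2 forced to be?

y4 and y7 between them cover only {teal, yellow} — a naked pair. Remove those values from y1, y2, y5.
y5 has just one choice, so y5 = grey. So y3 can't be grey.
y3 must be orange (only option left). Eliminate orange elsewhere: y1, y8.
y8 has just one choice, so y8 = blue. So y2 can't be blue.
So y2 = green.

green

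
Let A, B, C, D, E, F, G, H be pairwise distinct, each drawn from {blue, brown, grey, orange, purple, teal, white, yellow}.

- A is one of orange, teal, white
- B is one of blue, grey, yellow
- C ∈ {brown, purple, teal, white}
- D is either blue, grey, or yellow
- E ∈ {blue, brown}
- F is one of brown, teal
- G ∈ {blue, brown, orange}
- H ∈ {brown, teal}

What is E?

blue

Among the 8 variables, purple fits only C (and all 8 values in {blue, brown, grey, orange, purple, teal, white, yellow} must be used), so C = purple.
The 7 still-open variables together cover exactly {blue, brown, grey, orange, teal, white, yellow} — 7 values for 7 variables — and white appears only in A's list, so A = white.
The 6 still-open variables together cover exactly {blue, brown, grey, orange, teal, yellow} — 6 values for 6 variables — and orange appears only in G's list, so G = orange.
F and H between them cover only {brown, teal} — a naked pair. Remove those values from E.
So E = blue.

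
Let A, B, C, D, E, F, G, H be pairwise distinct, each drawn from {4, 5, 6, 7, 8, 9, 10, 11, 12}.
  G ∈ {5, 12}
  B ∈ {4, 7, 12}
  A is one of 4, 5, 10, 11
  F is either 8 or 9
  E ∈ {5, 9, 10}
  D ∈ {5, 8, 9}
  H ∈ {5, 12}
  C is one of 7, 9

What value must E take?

The 8 variables together cover exactly {4, 5, 7, 8, 9, 10, 11, 12} — 8 values for 8 variables — and 11 appears only in A's list, so A = 11.
The 7 still-open variables together cover exactly {4, 5, 7, 8, 9, 10, 12} — 7 values for 7 variables — and 4 appears only in B's list, so B = 4.
The 6 still-open variables draw from only 6 values {5, 7, 8, 9, 10, 12}, so each is used; only C can be 7, hence C = 7.
The 5 still-open variables together cover exactly {5, 8, 9, 10, 12} — 5 values for 5 variables — and 10 appears only in E's list, so E = 10.

10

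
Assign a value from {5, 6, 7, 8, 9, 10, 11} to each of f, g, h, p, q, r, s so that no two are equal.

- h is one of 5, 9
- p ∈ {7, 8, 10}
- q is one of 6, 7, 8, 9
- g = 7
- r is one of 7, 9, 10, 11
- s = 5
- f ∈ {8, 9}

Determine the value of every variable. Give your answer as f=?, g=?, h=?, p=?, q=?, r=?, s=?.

f=8, g=7, h=9, p=10, q=6, r=11, s=5

g's domain is down to {7}, so g = 7. Remove 7 from p, q, r.
That leaves s = 5. Strike 5 from h.
That leaves h = 9. So f, q, r can't be 9.
f must be 8 (only option left). Eliminate 8 elsewhere: p, q.
p must be 10 (only option left). So r can't be 10.
q has just one choice, so q = 6.
r must be 11 (only option left).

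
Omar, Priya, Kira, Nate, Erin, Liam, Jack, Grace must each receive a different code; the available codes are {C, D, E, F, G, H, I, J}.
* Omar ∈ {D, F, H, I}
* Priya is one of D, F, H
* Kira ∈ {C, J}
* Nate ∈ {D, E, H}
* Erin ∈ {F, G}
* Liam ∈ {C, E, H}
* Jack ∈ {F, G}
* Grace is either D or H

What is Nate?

Among the 8 variables, I fits only Omar (and all 8 values in {C, D, E, F, G, H, I, J} must be used), so Omar = I.
The 7 still-open variables together cover exactly {C, D, E, F, G, H, J} — 7 values for 7 variables — and J appears only in Kira's list, so Kira = J.
The 6 still-open variables draw from only 6 values {C, D, E, F, G, H}, so each is used; only Liam can be C, hence Liam = C.
Among the 5 still-open variables, E fits only Nate (and all 5 values in {D, E, F, G, H} must be used), so Nate = E.

E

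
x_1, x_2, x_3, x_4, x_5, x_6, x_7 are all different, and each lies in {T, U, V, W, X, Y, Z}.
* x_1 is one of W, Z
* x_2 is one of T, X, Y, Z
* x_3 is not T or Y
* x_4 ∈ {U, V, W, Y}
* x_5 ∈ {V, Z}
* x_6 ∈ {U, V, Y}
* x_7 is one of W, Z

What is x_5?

Among the 7 variables, T fits only x_2 (and all 7 values in {T, U, V, W, X, Y, Z} must be used), so x_2 = T.
The 6 still-open variables together cover exactly {U, V, W, X, Y, Z} — 6 values for 6 variables — and X appears only in x_3's list, so x_3 = X.
x_1 and x_7 share exactly the 2 values {W, Z}; by pigeonhole those values go to them, so strike W, Z from x_4, x_5.
So x_5 = V.

V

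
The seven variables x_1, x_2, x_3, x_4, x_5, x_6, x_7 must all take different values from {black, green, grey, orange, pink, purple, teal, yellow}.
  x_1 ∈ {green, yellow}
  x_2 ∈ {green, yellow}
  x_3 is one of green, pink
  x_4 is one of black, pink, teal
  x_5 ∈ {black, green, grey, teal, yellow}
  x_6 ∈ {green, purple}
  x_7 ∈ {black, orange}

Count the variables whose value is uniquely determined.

x_1 and x_2 share exactly the 2 values {green, yellow}; by pigeonhole those values go to them, so strike green, yellow from x_3, x_5, x_6.
x_3 must be pink (only option left). So x_4 can't be pink.
x_6 must be purple (only option left).
Determined: x_3=pink, x_6=purple. The other variables each still have more than one consistent value. That makes 2.

2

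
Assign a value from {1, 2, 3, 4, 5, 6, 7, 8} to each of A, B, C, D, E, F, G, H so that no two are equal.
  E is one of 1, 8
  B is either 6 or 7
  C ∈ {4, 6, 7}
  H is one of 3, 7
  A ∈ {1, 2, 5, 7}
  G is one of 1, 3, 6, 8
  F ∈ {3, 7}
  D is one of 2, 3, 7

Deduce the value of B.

Among the 8 variables, 4 fits only C (and all 8 values in {1, 2, 3, 4, 5, 6, 7, 8} must be used), so C = 4.
The 7 still-open variables together cover exactly {1, 2, 3, 5, 6, 7, 8} — 7 values for 7 variables — and 5 appears only in A's list, so A = 5.
The 6 still-open variables together cover exactly {1, 2, 3, 6, 7, 8} — 6 values for 6 variables — and 2 appears only in D's list, so D = 2.
F and H between them cover only {3, 7} — a naked pair. Remove those values from B, G.
So B = 6.

6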